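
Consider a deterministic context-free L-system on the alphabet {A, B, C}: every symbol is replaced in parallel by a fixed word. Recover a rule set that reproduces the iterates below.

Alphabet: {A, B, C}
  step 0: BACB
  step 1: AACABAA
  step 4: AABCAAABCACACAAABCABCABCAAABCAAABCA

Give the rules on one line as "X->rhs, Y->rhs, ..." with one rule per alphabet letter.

A->CA, B->AA, C->B

  step 0 ⇒ step 1: BACB ⇒ AA·CA·B·AA
    A ↦ CA
    B ↦ AA
    C ↦ B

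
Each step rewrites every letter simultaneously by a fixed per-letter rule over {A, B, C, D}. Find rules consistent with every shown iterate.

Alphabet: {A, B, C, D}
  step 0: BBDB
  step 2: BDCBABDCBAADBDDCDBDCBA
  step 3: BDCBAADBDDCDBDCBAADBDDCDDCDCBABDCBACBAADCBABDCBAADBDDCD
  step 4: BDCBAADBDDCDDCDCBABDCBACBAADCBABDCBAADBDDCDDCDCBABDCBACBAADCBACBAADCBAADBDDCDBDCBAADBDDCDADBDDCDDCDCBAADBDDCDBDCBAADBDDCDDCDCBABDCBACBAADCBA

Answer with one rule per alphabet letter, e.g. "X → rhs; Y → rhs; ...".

A->DCD, B->BD, C->AD, D->CBA

  step 3 ⇒ step 4: BDCBAADBDDCDBDCBAADBDDCDDCDCBABDCBACBAADCBABDCBAADBDDCD ⇒ BD·CBA·AD·BD·DCD·DCD·CBA·BD·CBA·CBA·AD·CBA·BD·CBA·AD·BD·DCD·DCD·CBA·BD·CBA·CBA·AD·CBA·CBA·AD·CBA·AD·BD·DCD·BD·CBA·AD·BD·DCD·AD·BD·DCD·DCD·CBA·AD·BD·DCD·BD·CBA·AD·BD·DCD·DCD·CBA·BD·CBA·CBA·AD·CBA
    A ↦ DCD
    B ↦ BD
    C ↦ AD
    D ↦ CBA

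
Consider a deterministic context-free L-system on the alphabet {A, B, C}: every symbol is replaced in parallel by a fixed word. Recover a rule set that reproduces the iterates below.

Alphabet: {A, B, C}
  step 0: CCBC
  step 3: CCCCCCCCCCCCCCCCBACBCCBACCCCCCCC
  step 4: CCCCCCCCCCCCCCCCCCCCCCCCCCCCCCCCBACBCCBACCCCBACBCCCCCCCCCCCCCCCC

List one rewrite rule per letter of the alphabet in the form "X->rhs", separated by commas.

A->CB, B->BA, C->CC

  step 3 ⇒ step 4: CCCCCCCCCCCCCCCCBACBCCBACCCCCCCC ⇒ CC·CC·CC·CC·CC·CC·CC·CC·CC·CC·CC·CC·CC·CC·CC·CC·BA·CB·CC·BA·CC·CC·BA·CB·CC·CC·CC·CC·CC·CC·CC·CC
    A ↦ CB
    B ↦ BA
    C ↦ CC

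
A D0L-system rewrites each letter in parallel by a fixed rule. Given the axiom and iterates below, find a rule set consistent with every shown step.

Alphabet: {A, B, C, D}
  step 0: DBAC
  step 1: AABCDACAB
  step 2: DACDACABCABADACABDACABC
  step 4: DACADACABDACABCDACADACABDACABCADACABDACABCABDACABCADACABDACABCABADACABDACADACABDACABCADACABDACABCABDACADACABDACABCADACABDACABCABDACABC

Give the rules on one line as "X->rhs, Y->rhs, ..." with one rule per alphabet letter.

  step 1 ⇒ step 2: AABCDACAB ⇒ DAC·DAC·ABC·AB·A·DAC·AB·DAC·ABC
    A ↦ DAC
    B ↦ ABC
    C ↦ AB
    D ↦ A

A->DAC, B->ABC, C->AB, D->A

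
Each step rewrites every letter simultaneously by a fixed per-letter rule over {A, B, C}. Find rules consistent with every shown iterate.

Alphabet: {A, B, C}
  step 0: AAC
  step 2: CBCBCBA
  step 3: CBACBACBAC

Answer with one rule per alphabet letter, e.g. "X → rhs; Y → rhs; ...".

  step 2 ⇒ step 3: CBCBCBA ⇒ CB·A·CB·A·CB·A·C
    A ↦ C
    B ↦ A
    C ↦ CB

A->C, B->A, C->CB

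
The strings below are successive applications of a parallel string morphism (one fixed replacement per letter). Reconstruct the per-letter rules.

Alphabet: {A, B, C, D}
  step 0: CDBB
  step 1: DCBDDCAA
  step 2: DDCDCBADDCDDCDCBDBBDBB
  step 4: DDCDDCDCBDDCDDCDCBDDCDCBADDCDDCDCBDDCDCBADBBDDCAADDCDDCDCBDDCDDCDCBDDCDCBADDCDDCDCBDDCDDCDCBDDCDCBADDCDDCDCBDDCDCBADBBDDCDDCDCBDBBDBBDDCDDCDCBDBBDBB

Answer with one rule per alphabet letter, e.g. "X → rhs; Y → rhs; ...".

  step 1 ⇒ step 2: DCBDDCAA ⇒ DDC·DCB·A·DDC·DDC·DCB·DBB·DBB
    A ↦ DBB
    B ↦ A
    C ↦ DCB
    D ↦ DDC

A->DBB, B->A, C->DCB, D->DDC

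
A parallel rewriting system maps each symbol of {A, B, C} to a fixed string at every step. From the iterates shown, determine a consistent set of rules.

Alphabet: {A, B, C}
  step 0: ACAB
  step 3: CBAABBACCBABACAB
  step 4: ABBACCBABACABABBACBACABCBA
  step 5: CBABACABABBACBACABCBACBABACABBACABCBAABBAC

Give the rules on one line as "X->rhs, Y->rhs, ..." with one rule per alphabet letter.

A->C, B->BA, C->AB

  step 4 ⇒ step 5: ABBACCBABACABABBACBACABCBA ⇒ C·BA·BA·C·AB·AB·BA·C·BA·C·AB·C·BA·C·BA·BA·C·AB·BA·C·AB·C·BA·AB·BA·C
    A ↦ C
    B ↦ BA
    C ↦ AB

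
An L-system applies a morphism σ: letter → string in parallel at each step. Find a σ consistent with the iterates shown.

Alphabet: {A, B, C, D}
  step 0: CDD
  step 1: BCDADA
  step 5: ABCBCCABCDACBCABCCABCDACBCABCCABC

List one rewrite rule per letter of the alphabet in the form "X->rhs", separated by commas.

  step 0 ⇒ step 1: CDD ⇒ BC·DA·DA
    C ↦ BC
    D ↦ DA
    A ↦ C  (constrained at step 1)
    B ↦ A  (constrained at step 1)

A->C, B->A, C->BC, D->DA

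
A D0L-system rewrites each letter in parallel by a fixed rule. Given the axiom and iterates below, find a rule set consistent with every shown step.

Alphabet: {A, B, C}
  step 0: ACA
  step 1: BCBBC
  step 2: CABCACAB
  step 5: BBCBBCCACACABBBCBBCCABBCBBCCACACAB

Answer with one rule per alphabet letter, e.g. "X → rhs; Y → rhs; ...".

A->BC, B->CA, C->B

  step 1 ⇒ step 2: BCBBC ⇒ CA·B·CA·CA·B
    B ↦ CA
    C ↦ B
  step 0 ⇒ step 1: ACA ⇒ BC·B·BC
    A ↦ BC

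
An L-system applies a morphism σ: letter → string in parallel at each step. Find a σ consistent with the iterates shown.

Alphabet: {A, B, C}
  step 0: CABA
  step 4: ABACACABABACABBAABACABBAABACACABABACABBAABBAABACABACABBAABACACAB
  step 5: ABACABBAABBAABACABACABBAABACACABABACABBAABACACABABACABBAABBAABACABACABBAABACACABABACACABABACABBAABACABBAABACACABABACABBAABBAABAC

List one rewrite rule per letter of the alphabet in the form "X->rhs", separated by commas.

A->AB, B->AC, C->BA

  step 4 ⇒ step 5: ABACACABABACABBAABACABBAABACACABABACABBAABBAABACABACABBAABACACAB ⇒ AB·AC·AB·BA·AB·BA·AB·AC·AB·AC·AB·BA·AB·AC·AC·AB·AB·AC·AB·BA·AB·AC·AC·AB·AB·AC·AB·BA·AB·BA·AB·AC·AB·AC·AB·BA·AB·AC·AC·AB·AB·AC·AC·AB·AB·AC·AB·BA·AB·AC·AB·BA·AB·AC·AC·AB·AB·AC·AB·BA·AB·BA·AB·AC
    A ↦ AB
    B ↦ AC
    C ↦ BA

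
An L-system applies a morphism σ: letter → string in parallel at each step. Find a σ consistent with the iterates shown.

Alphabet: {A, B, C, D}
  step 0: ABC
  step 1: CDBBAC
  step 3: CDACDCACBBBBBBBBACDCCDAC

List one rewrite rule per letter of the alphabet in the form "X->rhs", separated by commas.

A->CD, B->BB, C->AC, D->DC

  step 0 ⇒ step 1: ABC ⇒ CD·BB·AC
    A ↦ CD
    B ↦ BB
    C ↦ AC
    D ↦ DC  (constrained at step 1)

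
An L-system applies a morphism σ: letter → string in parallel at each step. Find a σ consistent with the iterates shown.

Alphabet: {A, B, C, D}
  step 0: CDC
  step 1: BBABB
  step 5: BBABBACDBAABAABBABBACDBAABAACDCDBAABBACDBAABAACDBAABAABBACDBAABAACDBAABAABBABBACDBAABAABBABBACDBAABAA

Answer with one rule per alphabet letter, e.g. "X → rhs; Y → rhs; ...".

  step 0 ⇒ step 1: CDC ⇒ BB·A·BB
    C ↦ BB
    D ↦ A
    A ↦ BAA  (constrained at step 1)
    B ↦ CD  (constrained at step 1)

A->BAA, B->CD, C->BB, D->A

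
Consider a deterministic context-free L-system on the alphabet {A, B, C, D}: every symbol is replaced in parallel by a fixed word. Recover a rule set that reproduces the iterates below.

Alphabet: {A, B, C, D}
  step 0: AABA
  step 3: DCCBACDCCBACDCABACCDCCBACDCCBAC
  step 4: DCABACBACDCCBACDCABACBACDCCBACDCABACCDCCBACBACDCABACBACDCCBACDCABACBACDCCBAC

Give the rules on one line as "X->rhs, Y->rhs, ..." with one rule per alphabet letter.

  step 3 ⇒ step 4: DCCBACDCCBACDCABACCDCCBACDCCBAC ⇒ DCA·BAC·BAC·DC·C·BAC·DCA·BAC·BAC·DC·C·BAC·DCA·BAC·C·DC·C·BAC·BAC·DCA·BAC·BAC·DC·C·BAC·DCA·BAC·BAC·DC·C·BAC
    A ↦ C
    B ↦ DC
    C ↦ BAC
    D ↦ DCA

A->C, B->DC, C->BAC, D->DCA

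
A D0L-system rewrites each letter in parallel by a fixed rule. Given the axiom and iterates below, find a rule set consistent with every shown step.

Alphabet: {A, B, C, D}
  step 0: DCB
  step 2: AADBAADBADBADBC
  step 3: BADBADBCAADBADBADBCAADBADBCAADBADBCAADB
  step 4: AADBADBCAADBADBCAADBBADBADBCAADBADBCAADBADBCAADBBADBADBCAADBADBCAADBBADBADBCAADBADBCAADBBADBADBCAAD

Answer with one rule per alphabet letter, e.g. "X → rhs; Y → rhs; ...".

A->BAD, B->AAD, C->B, D->BC

  step 3 ⇒ step 4: BADBADBCAADBADBADBCAADBADBCAADBADBCAADB ⇒ AAD·BAD·BC·AAD·BAD·BC·AAD·B·BAD·BAD·BC·AAD·BAD·BC·AAD·BAD·BC·AAD·B·BAD·BAD·BC·AAD·BAD·BC·AAD·B·BAD·BAD·BC·AAD·BAD·BC·AAD·B·BAD·BAD·BC·AAD
    A ↦ BAD
    B ↦ AAD
    C ↦ B
    D ↦ BC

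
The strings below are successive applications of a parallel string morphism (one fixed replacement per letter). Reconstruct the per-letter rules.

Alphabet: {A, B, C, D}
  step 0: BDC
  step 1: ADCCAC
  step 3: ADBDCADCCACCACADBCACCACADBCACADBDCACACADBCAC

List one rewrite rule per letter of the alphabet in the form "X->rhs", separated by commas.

A->ADB, B->A, C->CAC, D->DC

  step 0 ⇒ step 1: BDC ⇒ A·DC·CAC
    B ↦ A
    C ↦ CAC
    D ↦ DC
    A ↦ ADB  (constrained at step 1)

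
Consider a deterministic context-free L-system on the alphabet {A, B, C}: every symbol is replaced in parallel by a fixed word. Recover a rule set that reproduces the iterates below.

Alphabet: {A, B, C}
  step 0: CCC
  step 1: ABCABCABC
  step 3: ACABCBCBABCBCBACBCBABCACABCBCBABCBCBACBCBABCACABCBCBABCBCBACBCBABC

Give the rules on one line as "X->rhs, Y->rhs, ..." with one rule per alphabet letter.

  step 0 ⇒ step 1: CCC ⇒ ABC·ABC·ABC
    C ↦ ABC
    A ↦ AC  (constrained at step 1)
    B ↦ BCB  (constrained at step 1)

A->AC, B->BCB, C->ABC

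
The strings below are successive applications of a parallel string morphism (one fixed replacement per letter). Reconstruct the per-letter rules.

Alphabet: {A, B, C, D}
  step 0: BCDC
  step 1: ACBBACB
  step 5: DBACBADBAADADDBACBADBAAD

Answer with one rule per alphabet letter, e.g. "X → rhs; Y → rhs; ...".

  step 0 ⇒ step 1: BCDC ⇒ A·CB·BA·CB
    B ↦ A
    C ↦ CB
    D ↦ BA
    A ↦ D  (constrained at step 1)

A->D, B->A, C->CB, D->BA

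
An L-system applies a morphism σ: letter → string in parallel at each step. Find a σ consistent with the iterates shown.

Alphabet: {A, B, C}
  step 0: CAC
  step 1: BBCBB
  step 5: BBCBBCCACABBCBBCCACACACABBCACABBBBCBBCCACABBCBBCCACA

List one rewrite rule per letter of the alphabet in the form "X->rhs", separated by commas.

A->C, B->CA, C->BB

  step 0 ⇒ step 1: CAC ⇒ BB·C·BB
    A ↦ C
    C ↦ BB
    B ↦ CA  (constrained at step 1)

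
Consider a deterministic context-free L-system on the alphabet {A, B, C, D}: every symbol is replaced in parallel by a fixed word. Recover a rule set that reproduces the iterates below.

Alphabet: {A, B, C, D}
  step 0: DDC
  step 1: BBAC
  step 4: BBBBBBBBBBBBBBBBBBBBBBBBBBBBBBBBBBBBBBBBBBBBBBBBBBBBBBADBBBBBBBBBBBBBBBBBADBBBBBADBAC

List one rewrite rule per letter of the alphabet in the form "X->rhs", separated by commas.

  step 0 ⇒ step 1: DDC ⇒ B·B·AC
    C ↦ AC
    D ↦ B
    A ↦ ADB  (constrained at step 1)
    B ↦ BBB  (constrained at step 1)

A->ADB, B->BBB, C->AC, D->B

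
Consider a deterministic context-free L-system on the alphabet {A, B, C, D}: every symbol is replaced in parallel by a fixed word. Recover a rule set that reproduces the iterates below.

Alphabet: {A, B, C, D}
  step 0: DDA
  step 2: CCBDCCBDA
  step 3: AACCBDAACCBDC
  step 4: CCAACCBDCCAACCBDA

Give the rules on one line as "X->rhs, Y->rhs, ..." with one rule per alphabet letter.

  step 3 ⇒ step 4: AACCBDAACCBDC ⇒ C·C·A·A·CC·BD·C·C·A·A·CC·BD·A
    A ↦ C
    B ↦ CC
    C ↦ A
    D ↦ BD

A->C, B->CC, C->A, D->BD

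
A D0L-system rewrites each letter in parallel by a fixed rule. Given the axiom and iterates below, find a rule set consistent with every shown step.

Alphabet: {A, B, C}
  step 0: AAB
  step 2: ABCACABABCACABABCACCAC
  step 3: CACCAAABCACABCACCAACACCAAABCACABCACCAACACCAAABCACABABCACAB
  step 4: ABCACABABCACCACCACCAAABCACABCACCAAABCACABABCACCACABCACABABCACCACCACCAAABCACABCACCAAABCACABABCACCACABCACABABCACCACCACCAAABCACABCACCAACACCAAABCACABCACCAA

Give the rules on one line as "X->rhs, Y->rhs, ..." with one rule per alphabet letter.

  step 3 ⇒ step 4: CACCAAABCACABCACCAACACCAAABCACABCACCAACACCAAABCACABABCACAB ⇒ AB·CAC·AB·AB·CAC·CAC·CAC·CAA·AB·CAC·AB·CAC·CAA·AB·CAC·AB·AB·CAC·CAC·AB·CAC·AB·AB·CAC·CAC·CAC·CAA·AB·CAC·AB·CAC·CAA·AB·CAC·AB·AB·CAC·CAC·AB·CAC·AB·AB·CAC·CAC·CAC·CAA·AB·CAC·AB·CAC·CAA·CAC·CAA·AB·CAC·AB·CAC·CAA
    A ↦ CAC
    B ↦ CAA
    C ↦ AB

A->CAC, B->CAA, C->AB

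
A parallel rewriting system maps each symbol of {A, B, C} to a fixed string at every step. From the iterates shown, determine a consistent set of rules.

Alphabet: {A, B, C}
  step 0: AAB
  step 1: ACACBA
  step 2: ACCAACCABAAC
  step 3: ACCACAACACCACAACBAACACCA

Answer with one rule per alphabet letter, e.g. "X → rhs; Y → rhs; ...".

A->AC, B->BA, C->CA

  step 2 ⇒ step 3: ACCAACCABAAC ⇒ AC·CA·CA·AC·AC·CA·CA·AC·BA·AC·AC·CA
    A ↦ AC
    B ↦ BA
    C ↦ CA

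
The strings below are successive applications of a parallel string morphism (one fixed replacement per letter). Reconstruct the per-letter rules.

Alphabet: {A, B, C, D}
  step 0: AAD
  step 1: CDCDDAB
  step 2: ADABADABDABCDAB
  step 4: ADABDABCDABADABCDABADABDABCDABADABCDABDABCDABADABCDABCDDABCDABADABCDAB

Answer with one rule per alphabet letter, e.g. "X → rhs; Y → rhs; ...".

  step 1 ⇒ step 2: CDCDDAB ⇒ A·DAB·A·DAB·DAB·CD·AB
    A ↦ CD
    B ↦ AB
    C ↦ A
    D ↦ DAB

A->CD, B->AB, C->A, D->DAB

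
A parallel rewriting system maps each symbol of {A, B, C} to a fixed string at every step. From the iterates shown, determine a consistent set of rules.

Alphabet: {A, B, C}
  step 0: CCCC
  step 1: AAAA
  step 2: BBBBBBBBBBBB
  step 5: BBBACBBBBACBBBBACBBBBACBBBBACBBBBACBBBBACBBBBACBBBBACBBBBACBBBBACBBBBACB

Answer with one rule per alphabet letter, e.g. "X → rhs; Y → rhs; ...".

  step 1 ⇒ step 2: AAAA ⇒ BBB·BBB·BBB·BBB
    A ↦ BBB
    B ↦ CB  (constrained at step 2)
  step 0 ⇒ step 1: CCCC ⇒ A·A·A·A
    C ↦ A

A->BBB, B->CB, C->A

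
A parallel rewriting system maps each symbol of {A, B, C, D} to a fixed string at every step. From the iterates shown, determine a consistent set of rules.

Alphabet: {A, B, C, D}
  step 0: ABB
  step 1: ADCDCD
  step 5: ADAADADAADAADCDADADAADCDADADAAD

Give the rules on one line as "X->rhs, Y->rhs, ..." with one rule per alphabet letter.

A->AD, B->CD, C->B, D->A

  step 0 ⇒ step 1: ABB ⇒ AD·CD·CD
    A ↦ AD
    B ↦ CD
    C ↦ B  (constrained at step 1)
    D ↦ A  (constrained at step 1)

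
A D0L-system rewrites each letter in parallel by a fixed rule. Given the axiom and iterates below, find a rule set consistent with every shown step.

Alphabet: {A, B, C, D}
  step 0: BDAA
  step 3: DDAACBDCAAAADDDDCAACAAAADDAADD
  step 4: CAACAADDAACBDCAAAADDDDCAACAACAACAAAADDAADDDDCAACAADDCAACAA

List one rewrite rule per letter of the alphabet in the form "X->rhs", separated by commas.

  step 3 ⇒ step 4: DDAACBDCAAAADDDDCAACAAAADDAADD ⇒ CAA·CAA·D·D·AA·CBD·CAA·AA·D·D·D·D·CAA·CAA·CAA·CAA·AA·D·D·AA·D·D·D·D·CAA·CAA·D·D·CAA·CAA
    A ↦ D
    B ↦ CBD
    C ↦ AA
    D ↦ CAA

A->D, B->CBD, C->AA, D->CAA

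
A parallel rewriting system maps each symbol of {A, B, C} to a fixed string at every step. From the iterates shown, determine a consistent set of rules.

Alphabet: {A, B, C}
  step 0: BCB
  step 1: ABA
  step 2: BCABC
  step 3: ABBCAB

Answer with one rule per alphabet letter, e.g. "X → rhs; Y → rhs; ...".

A->BC, B->A, C->B

  step 2 ⇒ step 3: BCABC ⇒ A·B·BC·A·B
    A ↦ BC
    B ↦ A
    C ↦ B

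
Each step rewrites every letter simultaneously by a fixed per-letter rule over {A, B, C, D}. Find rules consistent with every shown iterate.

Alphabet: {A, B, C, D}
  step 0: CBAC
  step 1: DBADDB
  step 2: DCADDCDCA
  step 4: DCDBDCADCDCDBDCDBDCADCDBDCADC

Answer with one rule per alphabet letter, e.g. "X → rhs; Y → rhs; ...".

A->D, B->A, C->DB, D->DC

  step 1 ⇒ step 2: DBADDB ⇒ DC·A·D·DC·DC·A
    A ↦ D
    B ↦ A
    D ↦ DC
  step 0 ⇒ step 1: CBAC ⇒ DB·A·D·DB
    C ↦ DB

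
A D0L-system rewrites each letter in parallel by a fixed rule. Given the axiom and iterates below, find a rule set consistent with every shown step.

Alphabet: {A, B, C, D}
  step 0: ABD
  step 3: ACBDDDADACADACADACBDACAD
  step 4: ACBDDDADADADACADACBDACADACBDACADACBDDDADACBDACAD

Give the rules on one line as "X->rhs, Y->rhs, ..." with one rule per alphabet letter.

A->AC, B->DD, C->BD, D->AD

  step 3 ⇒ step 4: ACBDDDADACADACADACBDACAD ⇒ AC·BD·DD·AD·AD·AD·AC·AD·AC·BD·AC·AD·AC·BD·AC·AD·AC·BD·DD·AD·AC·BD·AC·AD
    A ↦ AC
    B ↦ DD
    C ↦ BD
    D ↦ AD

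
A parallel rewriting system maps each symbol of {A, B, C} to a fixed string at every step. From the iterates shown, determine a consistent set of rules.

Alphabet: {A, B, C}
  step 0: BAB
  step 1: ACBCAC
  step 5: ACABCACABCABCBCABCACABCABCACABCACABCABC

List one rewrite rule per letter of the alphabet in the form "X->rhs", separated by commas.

  step 0 ⇒ step 1: BAB ⇒ AC·BC·AC
    A ↦ BC
    B ↦ AC
    C ↦ A  (constrained at step 1)

A->BC, B->AC, C->A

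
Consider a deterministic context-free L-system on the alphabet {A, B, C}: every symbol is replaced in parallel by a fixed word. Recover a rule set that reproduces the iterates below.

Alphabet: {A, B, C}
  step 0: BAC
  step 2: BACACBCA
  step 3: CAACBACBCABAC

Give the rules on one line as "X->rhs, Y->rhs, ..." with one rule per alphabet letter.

  step 2 ⇒ step 3: BACACBCA ⇒ CA·AC·B·AC·B·CA·B·AC
    A ↦ AC
    B ↦ CA
    C ↦ B

A->AC, B->CA, C->B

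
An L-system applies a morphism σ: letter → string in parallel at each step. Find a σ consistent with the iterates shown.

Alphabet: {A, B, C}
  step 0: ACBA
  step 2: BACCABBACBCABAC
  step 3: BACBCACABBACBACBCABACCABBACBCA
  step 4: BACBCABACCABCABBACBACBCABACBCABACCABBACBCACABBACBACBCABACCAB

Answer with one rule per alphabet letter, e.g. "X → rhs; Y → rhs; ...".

  step 3 ⇒ step 4: BACBCACABBACBACBCABACCABBACBCA ⇒ BAC·B·CA·BAC·CA·B·CA·B·BAC·BAC·B·CA·BAC·B·CA·BAC·CA·B·BAC·B·CA·CA·B·BAC·BAC·B·CA·BAC·CA·B
    A ↦ B
    B ↦ BAC
    C ↦ CA

A->B, B->BAC, C->CA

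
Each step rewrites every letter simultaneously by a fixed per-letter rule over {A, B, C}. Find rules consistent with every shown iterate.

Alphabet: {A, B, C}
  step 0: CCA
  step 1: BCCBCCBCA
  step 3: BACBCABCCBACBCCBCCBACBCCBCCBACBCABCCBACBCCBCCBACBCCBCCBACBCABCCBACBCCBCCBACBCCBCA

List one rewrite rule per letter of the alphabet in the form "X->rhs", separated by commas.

  step 0 ⇒ step 1: CCA ⇒ BCC·BCC·BCA
    A ↦ BCA
    C ↦ BCC
    B ↦ BAC  (constrained at step 1)

A->BCA, B->BAC, C->BCC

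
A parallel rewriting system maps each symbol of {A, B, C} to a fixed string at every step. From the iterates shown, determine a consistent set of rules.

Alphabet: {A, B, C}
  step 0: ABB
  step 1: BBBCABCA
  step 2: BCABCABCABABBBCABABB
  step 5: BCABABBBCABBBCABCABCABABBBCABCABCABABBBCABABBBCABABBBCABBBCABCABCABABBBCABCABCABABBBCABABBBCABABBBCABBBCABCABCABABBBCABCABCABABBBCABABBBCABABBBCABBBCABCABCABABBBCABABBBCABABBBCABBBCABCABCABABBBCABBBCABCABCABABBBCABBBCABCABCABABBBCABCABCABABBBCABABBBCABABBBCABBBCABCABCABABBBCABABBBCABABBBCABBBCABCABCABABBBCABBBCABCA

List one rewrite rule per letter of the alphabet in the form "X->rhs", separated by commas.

A->BB, B->BCA, C->BA

  step 1 ⇒ step 2: BBBCABCA ⇒ BCA·BCA·BCA·BA·BB·BCA·BA·BB
    A ↦ BB
    B ↦ BCA
    C ↦ BA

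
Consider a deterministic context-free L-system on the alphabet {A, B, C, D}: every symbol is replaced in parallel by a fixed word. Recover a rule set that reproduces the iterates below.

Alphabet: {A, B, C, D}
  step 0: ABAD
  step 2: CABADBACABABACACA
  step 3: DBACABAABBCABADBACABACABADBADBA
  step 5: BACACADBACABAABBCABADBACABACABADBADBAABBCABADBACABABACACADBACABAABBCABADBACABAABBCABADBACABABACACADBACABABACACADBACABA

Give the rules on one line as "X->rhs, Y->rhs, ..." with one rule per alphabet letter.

  step 2 ⇒ step 3: CABADBACABABACACA ⇒ D·BA·CA·BA·ABB·CA·BA·D·BA·CA·BA·CA·BA·D·BA·D·BA
    A ↦ BA
    B ↦ CA
    C ↦ D
    D ↦ ABB

A->BA, B->CA, C->D, D->ABB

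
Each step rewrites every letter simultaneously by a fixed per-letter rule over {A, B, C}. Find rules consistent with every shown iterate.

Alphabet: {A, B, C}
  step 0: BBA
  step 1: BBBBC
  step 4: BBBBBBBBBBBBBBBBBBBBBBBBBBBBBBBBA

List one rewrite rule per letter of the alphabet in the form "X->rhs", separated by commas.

  step 0 ⇒ step 1: BBA ⇒ BB·BB·C
    A ↦ C
    B ↦ BB
    C ↦ A  (constrained at step 1)

A->C, B->BB, C->A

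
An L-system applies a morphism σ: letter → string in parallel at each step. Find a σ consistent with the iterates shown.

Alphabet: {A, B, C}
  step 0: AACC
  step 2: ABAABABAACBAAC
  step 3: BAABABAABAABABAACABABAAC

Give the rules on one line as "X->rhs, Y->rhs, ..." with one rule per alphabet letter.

A->BA, B->A, C->AC

  step 2 ⇒ step 3: ABAABABAACBAAC ⇒ BA·A·BA·BA·A·BA·A·BA·BA·AC·A·BA·BA·AC
    A ↦ BA
    B ↦ A
    C ↦ AC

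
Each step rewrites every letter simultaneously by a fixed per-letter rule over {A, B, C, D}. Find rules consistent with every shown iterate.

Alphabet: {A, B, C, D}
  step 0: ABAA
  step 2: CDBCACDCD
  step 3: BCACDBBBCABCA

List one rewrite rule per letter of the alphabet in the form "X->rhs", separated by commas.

  step 2 ⇒ step 3: CDBCACDCD ⇒ B·CA·CD·B·B·B·CA·B·CA
    A ↦ B
    B ↦ CD
    C ↦ B
    D ↦ CA

A->B, B->CD, C->B, D->CA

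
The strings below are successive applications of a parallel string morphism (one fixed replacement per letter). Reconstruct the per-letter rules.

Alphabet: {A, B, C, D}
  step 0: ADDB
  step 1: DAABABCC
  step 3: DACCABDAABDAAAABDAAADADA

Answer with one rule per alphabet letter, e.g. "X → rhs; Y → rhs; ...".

A->DA, B->CC, C->A, D->AB

  step 0 ⇒ step 1: ADDB ⇒ DA·AB·AB·CC
    A ↦ DA
    B ↦ CC
    D ↦ AB
    C ↦ A  (constrained at step 1)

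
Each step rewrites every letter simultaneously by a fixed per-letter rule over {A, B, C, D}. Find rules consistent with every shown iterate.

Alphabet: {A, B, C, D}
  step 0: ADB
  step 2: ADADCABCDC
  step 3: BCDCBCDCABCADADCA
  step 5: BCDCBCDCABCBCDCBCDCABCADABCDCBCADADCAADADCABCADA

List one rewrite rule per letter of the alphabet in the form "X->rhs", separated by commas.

A->BC, B->AD, C->A, D->DC

  step 2 ⇒ step 3: ADADCABCDC ⇒ BC·DC·BC·DC·A·BC·AD·A·DC·A
    A ↦ BC
    B ↦ AD
    C ↦ A
    D ↦ DC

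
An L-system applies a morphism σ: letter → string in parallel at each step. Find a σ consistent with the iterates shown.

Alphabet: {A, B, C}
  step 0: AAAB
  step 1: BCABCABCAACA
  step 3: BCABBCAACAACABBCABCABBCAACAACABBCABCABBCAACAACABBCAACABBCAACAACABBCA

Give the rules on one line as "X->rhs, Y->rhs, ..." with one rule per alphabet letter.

A->BCA, B->ACA, C->B

  step 0 ⇒ step 1: AAAB ⇒ BCA·BCA·BCA·ACA
    A ↦ BCA
    B ↦ ACA
    C ↦ B  (constrained at step 1)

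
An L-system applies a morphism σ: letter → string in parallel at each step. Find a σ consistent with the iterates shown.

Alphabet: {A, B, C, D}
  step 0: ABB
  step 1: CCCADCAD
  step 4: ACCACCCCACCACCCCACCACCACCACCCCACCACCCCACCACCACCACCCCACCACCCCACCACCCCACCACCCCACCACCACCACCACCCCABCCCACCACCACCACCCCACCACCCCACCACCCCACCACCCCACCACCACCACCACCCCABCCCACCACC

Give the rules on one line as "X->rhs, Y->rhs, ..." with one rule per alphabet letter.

  step 0 ⇒ step 1: ABB ⇒ CC·CAD·CAD
    A ↦ CC
    B ↦ CAD
    C ↦ ACC  (constrained at step 1)
    D ↦ ABC  (constrained at step 1)

A->CC, B->CAD, C->ACC, D->ABC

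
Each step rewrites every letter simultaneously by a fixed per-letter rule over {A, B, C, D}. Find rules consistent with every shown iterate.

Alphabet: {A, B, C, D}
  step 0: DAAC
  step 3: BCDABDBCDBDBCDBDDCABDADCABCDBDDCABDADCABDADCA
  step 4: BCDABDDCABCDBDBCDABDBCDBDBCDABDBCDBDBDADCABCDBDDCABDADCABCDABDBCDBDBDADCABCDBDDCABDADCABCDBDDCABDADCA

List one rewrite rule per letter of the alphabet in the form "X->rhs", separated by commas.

  step 3 ⇒ step 4: BCDABDBCDBDBCDBDDCABDADCABCDBDDCABDADCABDADCA ⇒ BCD·A·BD·DCA·BCD·BD·BCD·A·BD·BCD·BD·BCD·A·BD·BCD·BD·BD·A·DCA·BCD·BD·DCA·BD·A·DCA·BCD·A·BD·BCD·BD·BD·A·DCA·BCD·BD·DCA·BD·A·DCA·BCD·BD·DCA·BD·A·DCA
    A ↦ DCA
    B ↦ BCD
    C ↦ A
    D ↦ BD

A->DCA, B->BCD, C->A, D->BD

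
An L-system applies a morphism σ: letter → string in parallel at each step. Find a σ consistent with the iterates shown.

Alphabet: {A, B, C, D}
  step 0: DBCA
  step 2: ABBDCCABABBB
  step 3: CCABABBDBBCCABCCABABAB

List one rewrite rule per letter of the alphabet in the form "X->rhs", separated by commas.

A->CC, B->AB, C->B, D->BD

  step 2 ⇒ step 3: ABBDCCABABBB ⇒ CC·AB·AB·BD·B·B·CC·AB·CC·AB·AB·AB
    A ↦ CC
    B ↦ AB
    C ↦ B
    D ↦ BD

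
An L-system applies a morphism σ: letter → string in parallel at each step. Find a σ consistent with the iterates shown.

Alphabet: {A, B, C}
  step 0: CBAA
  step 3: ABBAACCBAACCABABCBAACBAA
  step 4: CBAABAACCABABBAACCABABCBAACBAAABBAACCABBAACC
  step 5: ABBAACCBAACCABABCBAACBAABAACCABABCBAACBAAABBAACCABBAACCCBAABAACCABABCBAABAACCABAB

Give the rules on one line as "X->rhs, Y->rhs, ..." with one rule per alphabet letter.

A->C, B->BAA, C->AB

  step 4 ⇒ step 5: CBAABAACCABABBAACCABABCBAACBAAABBAACCABBAACC ⇒ AB·BAA·C·C·BAA·C·C·AB·AB·C·BAA·C·BAA·BAA·C·C·AB·AB·C·BAA·C·BAA·AB·BAA·C·C·AB·BAA·C·C·C·BAA·BAA·C·C·AB·AB·C·BAA·BAA·C·C·AB·AB
    A ↦ C
    B ↦ BAA
    C ↦ AB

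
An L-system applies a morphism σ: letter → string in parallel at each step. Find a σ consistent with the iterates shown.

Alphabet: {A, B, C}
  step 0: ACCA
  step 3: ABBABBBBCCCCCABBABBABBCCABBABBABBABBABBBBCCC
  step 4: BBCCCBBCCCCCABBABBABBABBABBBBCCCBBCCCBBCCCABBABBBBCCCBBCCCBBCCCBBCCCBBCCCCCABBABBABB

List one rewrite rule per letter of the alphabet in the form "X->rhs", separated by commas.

  step 3 ⇒ step 4: ABBABBBBCCCCCABBABBABBCCABBABBABBABBABBBBCCC ⇒ BBC·C·C·BBC·C·C·C·C·ABB·ABB·ABB·ABB·ABB·BBC·C·C·BBC·C·C·BBC·C·C·ABB·ABB·BBC·C·C·BBC·C·C·BBC·C·C·BBC·C·C·BBC·C·C·C·C·ABB·ABB·ABB
    A ↦ BBC
    B ↦ C
    C ↦ ABB

A->BBC, B->C, C->ABB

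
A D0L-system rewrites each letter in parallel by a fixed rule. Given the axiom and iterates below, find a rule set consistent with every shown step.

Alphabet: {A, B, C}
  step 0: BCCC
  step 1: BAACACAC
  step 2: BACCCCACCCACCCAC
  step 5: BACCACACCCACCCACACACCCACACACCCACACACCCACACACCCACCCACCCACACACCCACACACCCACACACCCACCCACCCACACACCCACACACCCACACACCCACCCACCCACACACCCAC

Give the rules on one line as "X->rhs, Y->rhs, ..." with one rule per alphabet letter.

  step 1 ⇒ step 2: BAACACAC ⇒ BA·CC·CC·AC·CC·AC·CC·AC
    A ↦ CC
    B ↦ BA
    C ↦ AC

A->CC, B->BA, C->AC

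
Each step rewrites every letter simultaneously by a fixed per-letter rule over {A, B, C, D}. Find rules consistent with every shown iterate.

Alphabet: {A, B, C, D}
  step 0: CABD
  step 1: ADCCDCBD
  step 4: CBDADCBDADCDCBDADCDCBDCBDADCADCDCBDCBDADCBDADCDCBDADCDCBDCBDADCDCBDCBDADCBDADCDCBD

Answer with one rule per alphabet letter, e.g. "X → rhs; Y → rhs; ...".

A->C, B->DC, C->ADC, D->BD

  step 0 ⇒ step 1: CABD ⇒ ADC·C·DC·BD
    A ↦ C
    B ↦ DC
    C ↦ ADC
    D ↦ BD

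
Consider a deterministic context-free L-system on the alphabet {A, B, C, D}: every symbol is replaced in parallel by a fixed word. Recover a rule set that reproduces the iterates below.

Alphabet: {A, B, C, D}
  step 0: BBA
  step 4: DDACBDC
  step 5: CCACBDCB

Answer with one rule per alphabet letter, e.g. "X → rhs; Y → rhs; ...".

  step 4 ⇒ step 5: DDACBDC ⇒ C·C·AC·B·D·C·B
    A ↦ AC
    B ↦ D
    C ↦ B
    D ↦ C

A->AC, B->D, C->B, D->C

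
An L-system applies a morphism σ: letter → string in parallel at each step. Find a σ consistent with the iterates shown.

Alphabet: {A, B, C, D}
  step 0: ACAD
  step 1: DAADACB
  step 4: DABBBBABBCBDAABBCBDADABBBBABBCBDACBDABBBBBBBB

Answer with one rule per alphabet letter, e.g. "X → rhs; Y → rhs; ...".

A->DA, B->BB, C->A, D->CB

  step 0 ⇒ step 1: ACAD ⇒ DA·A·DA·CB
    A ↦ DA
    C ↦ A
    D ↦ CB
    B ↦ BB  (constrained at step 1)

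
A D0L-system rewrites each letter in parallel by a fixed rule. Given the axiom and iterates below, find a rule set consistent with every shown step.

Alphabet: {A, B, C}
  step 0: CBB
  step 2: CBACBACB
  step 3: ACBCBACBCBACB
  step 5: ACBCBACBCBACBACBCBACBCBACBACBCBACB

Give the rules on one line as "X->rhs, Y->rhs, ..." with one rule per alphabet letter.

A->CB, B->CB, C->A

  step 2 ⇒ step 3: CBACBACB ⇒ A·CB·CB·A·CB·CB·A·CB
    A ↦ CB
    B ↦ CB
    C ↦ A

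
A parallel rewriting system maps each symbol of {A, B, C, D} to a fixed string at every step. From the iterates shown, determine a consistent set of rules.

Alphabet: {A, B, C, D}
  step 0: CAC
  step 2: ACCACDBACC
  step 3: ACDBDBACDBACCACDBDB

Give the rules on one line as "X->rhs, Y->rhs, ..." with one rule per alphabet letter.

  step 2 ⇒ step 3: ACCACDBACC ⇒ AC·DB·DB·AC·DB·A·CC·AC·DB·DB
    A ↦ AC
    B ↦ CC
    C ↦ DB
    D ↦ A

A->AC, B->CC, C->DB, D->A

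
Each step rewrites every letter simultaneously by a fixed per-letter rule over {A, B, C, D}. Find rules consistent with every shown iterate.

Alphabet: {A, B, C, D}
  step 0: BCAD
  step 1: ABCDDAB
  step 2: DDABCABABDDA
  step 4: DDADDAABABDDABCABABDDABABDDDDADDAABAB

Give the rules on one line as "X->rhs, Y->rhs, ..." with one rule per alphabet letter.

  step 1 ⇒ step 2: ABCDDAB ⇒ DD·A·BC·AB·AB·DD·A
    A ↦ DD
    B ↦ A
    C ↦ BC
    D ↦ AB

A->DD, B->A, C->BC, D->AB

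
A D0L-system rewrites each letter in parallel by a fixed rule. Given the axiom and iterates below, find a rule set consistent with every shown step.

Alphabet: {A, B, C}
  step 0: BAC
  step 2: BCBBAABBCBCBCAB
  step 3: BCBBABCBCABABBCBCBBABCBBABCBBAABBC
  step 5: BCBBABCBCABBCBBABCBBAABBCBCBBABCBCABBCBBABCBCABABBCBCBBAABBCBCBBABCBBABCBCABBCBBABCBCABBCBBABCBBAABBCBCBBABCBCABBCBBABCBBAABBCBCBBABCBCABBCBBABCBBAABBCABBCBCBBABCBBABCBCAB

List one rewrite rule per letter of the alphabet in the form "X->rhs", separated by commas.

  step 2 ⇒ step 3: BCBBAABBCBCBCAB ⇒ BC·BBA·BC·BC·AB·AB·BC·BC·BBA·BC·BBA·BC·BBA·AB·BC
    A ↦ AB
    B ↦ BC
    C ↦ BBA

A->AB, B->BC, C->BBA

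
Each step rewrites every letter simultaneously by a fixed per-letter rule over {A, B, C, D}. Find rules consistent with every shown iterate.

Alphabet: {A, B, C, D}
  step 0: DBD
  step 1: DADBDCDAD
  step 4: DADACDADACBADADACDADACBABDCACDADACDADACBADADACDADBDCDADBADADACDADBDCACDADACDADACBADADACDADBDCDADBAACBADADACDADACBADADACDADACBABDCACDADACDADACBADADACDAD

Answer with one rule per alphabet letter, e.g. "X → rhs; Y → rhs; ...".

  step 0 ⇒ step 1: DBD ⇒ DAD·BDC·DAD
    B ↦ BDC
    D ↦ DAD
    A ↦ AC  (constrained at step 1)
    C ↦ BA  (constrained at step 1)

A->AC, B->BDC, C->BA, D->DAD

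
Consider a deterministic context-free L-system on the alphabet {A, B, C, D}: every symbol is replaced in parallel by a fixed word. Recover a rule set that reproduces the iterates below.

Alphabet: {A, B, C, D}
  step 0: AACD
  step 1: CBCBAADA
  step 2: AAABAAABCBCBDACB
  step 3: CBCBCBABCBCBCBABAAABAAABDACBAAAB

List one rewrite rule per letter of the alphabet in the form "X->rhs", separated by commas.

A->CB, B->AB, C->AA, D->DA

  step 2 ⇒ step 3: AAABAAABCBCBDACB ⇒ CB·CB·CB·AB·CB·CB·CB·AB·AA·AB·AA·AB·DA·CB·AA·AB
    A ↦ CB
    B ↦ AB
    C ↦ AA
    D ↦ DA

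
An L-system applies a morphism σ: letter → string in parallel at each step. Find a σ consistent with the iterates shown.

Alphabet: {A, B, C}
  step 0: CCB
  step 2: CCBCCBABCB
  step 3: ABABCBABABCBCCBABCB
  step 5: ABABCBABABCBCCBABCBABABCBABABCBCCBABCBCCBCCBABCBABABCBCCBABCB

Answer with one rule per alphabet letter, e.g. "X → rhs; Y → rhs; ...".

  step 2 ⇒ step 3: CCBCCBABCB ⇒ AB·AB·CB·AB·AB·CB·C·CB·AB·CB
    A ↦ C
    B ↦ CB
    C ↦ AB

A->C, B->CB, C->AB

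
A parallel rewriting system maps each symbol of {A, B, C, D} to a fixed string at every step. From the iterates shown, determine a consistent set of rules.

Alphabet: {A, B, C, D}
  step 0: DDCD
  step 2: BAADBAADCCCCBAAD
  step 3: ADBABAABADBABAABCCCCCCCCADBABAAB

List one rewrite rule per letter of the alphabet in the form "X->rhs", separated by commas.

A->BA, B->AD, C->CC, D->AB

  step 2 ⇒ step 3: BAADBAADCCCCBAAD ⇒ AD·BA·BA·AB·AD·BA·BA·AB·CC·CC·CC·CC·AD·BA·BA·AB
    A ↦ BA
    B ↦ AD
    C ↦ CC
    D ↦ AB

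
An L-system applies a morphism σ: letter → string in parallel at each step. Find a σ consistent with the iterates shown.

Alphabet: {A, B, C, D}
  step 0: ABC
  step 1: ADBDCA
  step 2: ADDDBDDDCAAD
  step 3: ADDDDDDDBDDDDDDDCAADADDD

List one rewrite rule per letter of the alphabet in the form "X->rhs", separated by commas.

A->AD, B->BD, C->CA, D->DD

  step 2 ⇒ step 3: ADDDBDDDCAAD ⇒ AD·DD·DD·DD·BD·DD·DD·DD·CA·AD·AD·DD
    A ↦ AD
    B ↦ BD
    C ↦ CA
    D ↦ DD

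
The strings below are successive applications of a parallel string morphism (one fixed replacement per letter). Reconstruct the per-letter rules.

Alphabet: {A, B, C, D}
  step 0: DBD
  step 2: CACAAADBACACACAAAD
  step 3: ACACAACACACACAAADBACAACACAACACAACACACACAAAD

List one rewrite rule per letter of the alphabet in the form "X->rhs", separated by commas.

  step 2 ⇒ step 3: CACAAADBACACACAAAD ⇒ ACA·CA·ACA·CA·CA·CA·AAD·BA·CA·ACA·CA·ACA·CA·ACA·CA·CA·CA·AAD
    A ↦ CA
    B ↦ BA
    C ↦ ACA
    D ↦ AAD

A->CA, B->BA, C->ACA, D->AAD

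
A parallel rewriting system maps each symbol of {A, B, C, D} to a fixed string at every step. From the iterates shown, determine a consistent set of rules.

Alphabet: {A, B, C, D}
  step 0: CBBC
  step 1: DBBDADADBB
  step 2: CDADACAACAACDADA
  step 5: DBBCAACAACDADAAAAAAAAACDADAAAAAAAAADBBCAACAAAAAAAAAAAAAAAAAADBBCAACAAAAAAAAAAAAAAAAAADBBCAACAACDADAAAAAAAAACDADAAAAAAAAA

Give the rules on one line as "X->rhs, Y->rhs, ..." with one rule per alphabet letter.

  step 1 ⇒ step 2: DBBDADADBB ⇒ C·DA·DA·C·AA·C·AA·C·DA·DA
    A ↦ AA
    B ↦ DA
    D ↦ C
  step 0 ⇒ step 1: CBBC ⇒ DBB·DA·DA·DBB
    C ↦ DBB

A->AA, B->DA, C->DBB, D->C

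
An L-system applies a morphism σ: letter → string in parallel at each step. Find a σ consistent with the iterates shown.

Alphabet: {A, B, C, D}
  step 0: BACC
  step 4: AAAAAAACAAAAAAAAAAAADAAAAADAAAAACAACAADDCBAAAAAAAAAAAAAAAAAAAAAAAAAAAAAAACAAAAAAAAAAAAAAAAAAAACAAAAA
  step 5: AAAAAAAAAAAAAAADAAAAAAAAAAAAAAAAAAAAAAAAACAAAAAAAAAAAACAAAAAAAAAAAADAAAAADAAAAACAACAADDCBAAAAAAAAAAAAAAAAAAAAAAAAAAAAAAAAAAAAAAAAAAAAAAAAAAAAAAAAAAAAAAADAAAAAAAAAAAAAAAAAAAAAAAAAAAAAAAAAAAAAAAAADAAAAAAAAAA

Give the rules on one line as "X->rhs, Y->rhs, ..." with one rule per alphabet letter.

  step 4 ⇒ step 5: AAAAAAACAAAAAAAAAAAADAAAAADAAAAACAACAADDCBAAAAAAAAAAAAAAAAAAAAAAAAAAAAAAACAAAAAAAAAAAAAAAAAAAACAAAAA ⇒ AA·AA·AA·AA·AA·AA·AA·AD·AA·AA·AA·AA·AA·AA·AA·AA·AA·AA·AA·AA·ACA·AA·AA·AA·AA·AA·ACA·AA·AA·AA·AA·AA·AD·AA·AA·AD·AA·AA·ACA·ACA·AD·DCB·AA·AA·AA·AA·AA·AA·AA·AA·AA·AA·AA·AA·AA·AA·AA·AA·AA·AA·AA·AA·AA·AA·AA·AA·AA·AA·AA·AA·AA·AA·AA·AD·AA·AA·AA·AA·AA·AA·AA·AA·AA·AA·AA·AA·AA·AA·AA·AA·AA·AA·AA·AA·AD·AA·AA·AA·AA·AA
    A ↦ AA
    B ↦ DCB
    C ↦ AD
    D ↦ ACA

A->AA, B->DCB, C->AD, D->ACA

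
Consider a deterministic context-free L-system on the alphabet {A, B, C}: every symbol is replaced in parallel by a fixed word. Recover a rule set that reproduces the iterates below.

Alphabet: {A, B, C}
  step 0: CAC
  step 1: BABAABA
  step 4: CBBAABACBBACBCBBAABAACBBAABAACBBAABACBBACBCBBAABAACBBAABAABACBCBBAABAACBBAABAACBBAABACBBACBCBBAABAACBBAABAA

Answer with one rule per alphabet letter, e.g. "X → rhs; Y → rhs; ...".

A->BAA, B->CB, C->BA

  step 0 ⇒ step 1: CAC ⇒ BA·BAA·BA
    A ↦ BAA
    C ↦ BA
    B ↦ CB  (constrained at step 1)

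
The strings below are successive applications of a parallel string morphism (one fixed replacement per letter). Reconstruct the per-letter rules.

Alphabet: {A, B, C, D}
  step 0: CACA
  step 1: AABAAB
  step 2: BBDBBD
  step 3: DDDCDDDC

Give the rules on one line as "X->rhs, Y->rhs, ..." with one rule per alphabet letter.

  step 2 ⇒ step 3: BBDBBD ⇒ D·D·DC·D·D·DC
    B ↦ D
    D ↦ DC
  step 0 ⇒ step 1: CACA ⇒ AA·B·AA·B
    A ↦ B
  step 0 ⇒ step 1: CACA ⇒ AA·B·AA·B
    C ↦ AA

A->B, B->D, C->AA, D->DC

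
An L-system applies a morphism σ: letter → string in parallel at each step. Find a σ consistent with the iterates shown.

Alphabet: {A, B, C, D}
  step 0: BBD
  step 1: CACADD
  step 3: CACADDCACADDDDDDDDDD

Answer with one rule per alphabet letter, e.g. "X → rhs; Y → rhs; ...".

A->BD, B->CA, C->B, D->DD

  step 0 ⇒ step 1: BBD ⇒ CA·CA·DD
    B ↦ CA
    D ↦ DD
    A ↦ BD  (constrained at step 1)
    C ↦ B  (constrained at step 1)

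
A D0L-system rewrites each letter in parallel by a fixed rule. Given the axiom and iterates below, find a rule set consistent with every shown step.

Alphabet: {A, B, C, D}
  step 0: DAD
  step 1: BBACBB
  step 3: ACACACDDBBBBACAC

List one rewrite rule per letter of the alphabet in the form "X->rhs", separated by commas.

A->AC, B->A, C->DD, D->BB

  step 0 ⇒ step 1: DAD ⇒ BB·AC·BB
    A ↦ AC
    D ↦ BB
    B ↦ A  (constrained at step 1)
    C ↦ DD  (constrained at step 1)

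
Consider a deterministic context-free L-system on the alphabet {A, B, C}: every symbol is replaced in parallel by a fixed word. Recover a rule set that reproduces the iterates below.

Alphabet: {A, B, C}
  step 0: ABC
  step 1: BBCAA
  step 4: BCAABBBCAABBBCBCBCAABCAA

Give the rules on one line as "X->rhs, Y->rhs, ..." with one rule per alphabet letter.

A->B, B->BC, C->AA

  step 0 ⇒ step 1: ABC ⇒ B·BC·AA
    A ↦ B
    B ↦ BC
    C ↦ AA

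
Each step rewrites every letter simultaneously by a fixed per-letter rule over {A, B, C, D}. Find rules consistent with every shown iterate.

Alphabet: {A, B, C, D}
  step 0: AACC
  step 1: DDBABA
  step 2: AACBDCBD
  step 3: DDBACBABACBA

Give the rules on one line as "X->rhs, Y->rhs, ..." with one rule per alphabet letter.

A->D, B->CB, C->BA, D->A

  step 2 ⇒ step 3: AACBDCBD ⇒ D·D·BA·CB·A·BA·CB·A
    A ↦ D
    B ↦ CB
    C ↦ BA
    D ↦ A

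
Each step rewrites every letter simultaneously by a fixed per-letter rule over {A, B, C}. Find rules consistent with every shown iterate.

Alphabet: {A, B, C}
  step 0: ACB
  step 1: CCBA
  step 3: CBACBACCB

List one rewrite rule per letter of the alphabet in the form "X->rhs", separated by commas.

  step 0 ⇒ step 1: ACB ⇒ C·CB·A
    A ↦ C
    B ↦ A
    C ↦ CB

A->C, B->A, C->CB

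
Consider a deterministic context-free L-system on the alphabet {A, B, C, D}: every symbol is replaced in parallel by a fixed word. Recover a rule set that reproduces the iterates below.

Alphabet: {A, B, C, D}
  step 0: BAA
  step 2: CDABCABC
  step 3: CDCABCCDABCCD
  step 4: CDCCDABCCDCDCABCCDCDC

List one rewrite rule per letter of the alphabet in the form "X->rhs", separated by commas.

  step 3 ⇒ step 4: CDCABCCDABCCD ⇒ CD·C·CD·AB·C·CD·CD·C·AB·C·CD·CD·C
    A ↦ AB
    B ↦ C
    C ↦ CD
    D ↦ C

A->AB, B->C, C->CD, D->C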